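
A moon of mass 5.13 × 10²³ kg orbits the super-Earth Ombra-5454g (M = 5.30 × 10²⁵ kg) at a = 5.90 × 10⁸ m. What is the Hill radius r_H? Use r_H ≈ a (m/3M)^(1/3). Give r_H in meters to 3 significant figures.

r_H ≈ a (m/3M)^(1/3)
    = (5.90 × 10⁸) × (5.13 × 10²³ / (3 × 5.30 × 10²⁵))^(1/3)
    = 8.72 × 10⁷ m

8.72 × 10⁷ m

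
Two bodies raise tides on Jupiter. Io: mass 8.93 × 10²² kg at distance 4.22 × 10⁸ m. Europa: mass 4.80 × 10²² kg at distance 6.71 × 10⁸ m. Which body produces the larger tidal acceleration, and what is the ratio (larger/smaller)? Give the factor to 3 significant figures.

Io, by a factor of ≈ 7.48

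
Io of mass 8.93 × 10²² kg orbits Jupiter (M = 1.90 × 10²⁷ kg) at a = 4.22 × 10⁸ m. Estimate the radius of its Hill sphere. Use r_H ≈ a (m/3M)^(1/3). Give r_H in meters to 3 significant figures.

1.06 × 10⁷ m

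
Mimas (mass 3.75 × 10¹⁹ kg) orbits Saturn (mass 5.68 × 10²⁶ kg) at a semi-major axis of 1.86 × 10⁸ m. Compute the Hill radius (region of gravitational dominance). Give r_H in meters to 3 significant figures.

5.21 × 10⁵ m

r_H ≈ a (m/3M)^(1/3)
    = (1.86 × 10⁸) × (3.75 × 10¹⁹ / (3 × 5.68 × 10²⁶))^(1/3)
    = 5.21 × 10⁵ m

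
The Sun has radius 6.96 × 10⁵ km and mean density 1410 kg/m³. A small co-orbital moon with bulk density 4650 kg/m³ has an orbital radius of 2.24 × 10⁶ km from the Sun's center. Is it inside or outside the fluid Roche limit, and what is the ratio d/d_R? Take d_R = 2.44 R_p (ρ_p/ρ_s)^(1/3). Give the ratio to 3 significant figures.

d_R = 2.44 × (6.96 × 10⁵ km) × (1410/4650)^(1/3) = 1.141 × 10⁶ km
d/d_R = (2.24 × 10⁶) / (1.141 × 10⁶) = 1.96
Since d/d_R > 1, the body is outside the Roche limit.

outside; d/d_R ≈ 1.96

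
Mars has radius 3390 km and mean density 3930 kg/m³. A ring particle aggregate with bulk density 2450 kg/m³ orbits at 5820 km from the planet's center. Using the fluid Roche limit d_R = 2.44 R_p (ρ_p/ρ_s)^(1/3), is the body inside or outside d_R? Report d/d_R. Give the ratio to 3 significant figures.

d_R = 2.44 × (3390 km) × (3930/2450)^(1/3) = 9683 km
d/d_R = (5820) / (9683) = 0.601
Since d/d_R < 1, the body is inside the Roche limit.

inside; d/d_R ≈ 0.601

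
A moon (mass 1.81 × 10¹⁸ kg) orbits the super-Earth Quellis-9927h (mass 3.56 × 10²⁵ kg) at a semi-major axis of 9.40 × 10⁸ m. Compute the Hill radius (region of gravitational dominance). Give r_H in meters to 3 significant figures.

r_H ≈ a (m/3M)^(1/3)
    = (9.40 × 10⁸) × (1.81 × 10¹⁸ / (3 × 3.56 × 10²⁵))^(1/3)
    = 2.41 × 10⁶ m

2.41 × 10⁶ m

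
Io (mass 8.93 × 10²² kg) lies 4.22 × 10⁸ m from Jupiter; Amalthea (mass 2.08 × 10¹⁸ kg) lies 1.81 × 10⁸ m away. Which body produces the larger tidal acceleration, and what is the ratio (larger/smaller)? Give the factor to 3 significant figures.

The tide-raising term goes as M/d³ (the gradient of a 1/d² field).
Io: (8.93 × 10²²) / (4.22 × 10⁸)³ = 1.188 × 10⁻³
Amalthea: (2.08 × 10¹⁸) / (1.81 × 10⁸)³ = 3.508 × 10⁻⁷
Ratio (larger/smaller) = 3390

Io, by a factor of ≈ 3390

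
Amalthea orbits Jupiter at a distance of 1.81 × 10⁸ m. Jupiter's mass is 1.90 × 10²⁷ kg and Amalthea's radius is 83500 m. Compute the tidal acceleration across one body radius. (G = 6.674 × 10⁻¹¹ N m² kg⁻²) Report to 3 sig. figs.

The tidal stretch is the gradient of GM/d² times the body's extent r, hence the 1/d³ dependence.
Δg = 2GMr/d³
   = 2 × (6.674 × 10⁻¹¹) × (1.90 × 10²⁷) × (83500) / (1.81 × 10⁸)³
   = 3.57 × 10⁻³ m/s²

3.57 × 10⁻³ m/s²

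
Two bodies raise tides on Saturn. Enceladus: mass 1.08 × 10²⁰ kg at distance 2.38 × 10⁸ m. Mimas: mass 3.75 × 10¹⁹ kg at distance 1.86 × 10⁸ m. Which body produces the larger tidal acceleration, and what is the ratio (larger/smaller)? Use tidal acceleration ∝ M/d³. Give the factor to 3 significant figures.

Enceladus, by a factor of ≈ 1.37

Tidal stretch scales as M/d³; compute that for each body.
Enceladus: (1.08 × 10²⁰) / (2.38 × 10⁸)³ = 8.011 × 10⁻⁶
Mimas: (3.75 × 10¹⁹) / (1.86 × 10⁸)³ = 5.828 × 10⁻⁶
Ratio (larger/smaller) = 1.37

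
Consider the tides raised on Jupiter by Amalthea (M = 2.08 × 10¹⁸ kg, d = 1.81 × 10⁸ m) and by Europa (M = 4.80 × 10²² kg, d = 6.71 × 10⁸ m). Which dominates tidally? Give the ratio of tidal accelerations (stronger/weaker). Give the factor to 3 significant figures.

Compare M/d³ for the two perturbers:
Amalthea: (2.08 × 10¹⁸) / (1.81 × 10⁸)³ = 3.508 × 10⁻⁷
Europa: (4.80 × 10²²) / (6.71 × 10⁸)³ = 1.589 × 10⁻⁴
Ratio (larger/smaller) = 453

Europa, by a factor of ≈ 453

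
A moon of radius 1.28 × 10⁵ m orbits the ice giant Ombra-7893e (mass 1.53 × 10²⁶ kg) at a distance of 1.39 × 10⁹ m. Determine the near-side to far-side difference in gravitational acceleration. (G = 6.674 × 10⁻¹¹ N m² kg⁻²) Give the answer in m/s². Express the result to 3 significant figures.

1.95 × 10⁻⁶ m/s²

Δg = 4GMr/d³
   = 4 × (6.674 × 10⁻¹¹) × (1.53 × 10²⁶) × (1.28 × 10⁵) / (1.39 × 10⁹)³
   = 1.95 × 10⁻⁶ m/s²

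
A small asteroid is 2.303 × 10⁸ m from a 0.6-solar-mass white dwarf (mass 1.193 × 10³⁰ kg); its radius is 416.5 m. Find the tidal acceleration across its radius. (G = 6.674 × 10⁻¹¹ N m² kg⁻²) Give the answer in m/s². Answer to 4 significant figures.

5.430 × 10⁻³ m/s²

Since r ≪ d, expand the inverse-square field across one radius to get the leading 2GMr/d³ term.
Δa = 2GMr/d³
   = 2 × (6.674 × 10⁻¹¹) × (1.193 × 10³⁰) × (416.5) / (2.303 × 10⁸)³
   = 5.430 × 10⁻³ m/s²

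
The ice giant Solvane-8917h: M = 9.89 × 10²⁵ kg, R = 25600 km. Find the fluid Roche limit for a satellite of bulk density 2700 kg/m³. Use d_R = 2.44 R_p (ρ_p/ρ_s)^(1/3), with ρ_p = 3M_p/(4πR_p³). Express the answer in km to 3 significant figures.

50300 km

ρ_p = 3M_p/(4πR_p³) = 3 × (9.89 × 10²⁵) / (4π × (2.56 × 10⁷ m)³) = 1410 kg/m³
d_R = 2.44 × 25600 km × (1410/2700)^(1/3)
    = 50300 km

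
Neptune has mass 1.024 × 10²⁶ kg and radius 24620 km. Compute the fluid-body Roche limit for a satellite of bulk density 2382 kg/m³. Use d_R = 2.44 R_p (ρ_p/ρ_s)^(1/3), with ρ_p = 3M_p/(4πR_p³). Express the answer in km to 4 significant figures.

ρ_p = 3M_p/(4πR_p³) = 3 × (1.024 × 10²⁶) / (4π × (2.462 × 10⁷ m)³) = 1638 kg/m³
d_R = 2.44 × 24620 km × (1638/2382)^(1/3)
    = 53020 km

53020 km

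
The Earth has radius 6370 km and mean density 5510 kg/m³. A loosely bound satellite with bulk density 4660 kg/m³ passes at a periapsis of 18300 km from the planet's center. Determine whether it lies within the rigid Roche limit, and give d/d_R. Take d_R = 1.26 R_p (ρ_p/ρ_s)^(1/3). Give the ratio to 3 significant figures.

outside; d/d_R ≈ 2.16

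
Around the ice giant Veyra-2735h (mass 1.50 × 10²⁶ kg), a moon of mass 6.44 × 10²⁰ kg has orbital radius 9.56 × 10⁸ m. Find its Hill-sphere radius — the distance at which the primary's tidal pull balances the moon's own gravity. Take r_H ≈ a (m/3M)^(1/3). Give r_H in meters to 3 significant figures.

1.08 × 10⁷ m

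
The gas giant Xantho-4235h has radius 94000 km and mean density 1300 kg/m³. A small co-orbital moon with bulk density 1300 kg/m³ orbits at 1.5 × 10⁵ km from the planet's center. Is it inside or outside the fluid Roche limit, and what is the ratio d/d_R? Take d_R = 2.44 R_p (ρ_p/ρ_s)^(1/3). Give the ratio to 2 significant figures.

d_R = 2.44 × (94000 km) × (1300/1300)^(1/3) = 2.294 × 10⁵ km
d/d_R = (1.5 × 10⁵) / (2.294 × 10⁵) = 0.65
Since d/d_R < 1, the body is inside the Roche limit.

inside; d/d_R ≈ 0.65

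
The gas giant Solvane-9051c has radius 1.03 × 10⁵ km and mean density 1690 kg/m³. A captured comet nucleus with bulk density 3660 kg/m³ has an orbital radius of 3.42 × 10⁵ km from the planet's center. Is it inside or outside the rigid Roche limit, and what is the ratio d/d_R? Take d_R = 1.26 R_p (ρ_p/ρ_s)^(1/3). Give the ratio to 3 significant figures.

outside; d/d_R ≈ 3.41

d_R = 1.26 × (1.03 × 10⁵ km) × (1690/3660)^(1/3) = 1.003 × 10⁵ km
d/d_R = (3.42 × 10⁵) / (1.003 × 10⁵) = 3.41
Since d/d_R > 1, the body is outside the Roche limit.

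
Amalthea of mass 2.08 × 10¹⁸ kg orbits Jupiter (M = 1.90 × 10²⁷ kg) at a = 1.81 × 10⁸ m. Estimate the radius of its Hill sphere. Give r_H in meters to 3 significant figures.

1.29 × 10⁵ m

r_H ≈ a (m/3M)^(1/3)
    = (1.81 × 10⁸) × (2.08 × 10¹⁸ / (3 × 1.90 × 10²⁷))^(1/3)
    = 1.29 × 10⁵ m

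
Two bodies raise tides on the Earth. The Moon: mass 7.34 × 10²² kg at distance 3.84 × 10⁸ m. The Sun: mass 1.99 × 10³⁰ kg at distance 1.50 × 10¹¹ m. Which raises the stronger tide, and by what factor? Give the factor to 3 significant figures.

The tide-raising term goes as M/d³ (the gradient of a 1/d² field).
The Moon: (7.34 × 10²²) / (3.84 × 10⁸)³ = 1.296 × 10⁻³
The Sun: (1.99 × 10³⁰) / (1.50 × 10¹¹)³ = 5.896 × 10⁻⁴
Ratio (larger/smaller) = 2.20

The Moon, by a factor of ≈ 2.20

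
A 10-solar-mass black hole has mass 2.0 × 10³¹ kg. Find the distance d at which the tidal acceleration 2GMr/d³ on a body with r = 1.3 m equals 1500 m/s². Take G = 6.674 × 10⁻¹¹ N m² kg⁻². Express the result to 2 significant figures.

1.3 × 10⁶ m

2GMr/d³ = a_tidal  ⇒  d = (2GMr / a_tidal)^(1/3)
d = (2 × 6.674×10⁻¹¹ × (2.0 × 10³¹) × (1.3) / (1500))^(1/3)
  = 1.3 × 10⁶ m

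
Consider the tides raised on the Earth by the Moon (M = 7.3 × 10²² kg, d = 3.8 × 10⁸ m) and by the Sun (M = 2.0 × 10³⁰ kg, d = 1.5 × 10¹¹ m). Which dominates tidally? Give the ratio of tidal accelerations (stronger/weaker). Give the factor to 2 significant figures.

The Moon, by a factor of ≈ 2.2

Compare M/d³ for the two perturbers:
The Moon: (7.3 × 10²²) / (3.8 × 10⁸)³ = 1.330 × 10⁻³
The Sun: (2.0 × 10³⁰) / (1.5 × 10¹¹)³ = 5.926 × 10⁻⁴
Ratio (larger/smaller) = 2.2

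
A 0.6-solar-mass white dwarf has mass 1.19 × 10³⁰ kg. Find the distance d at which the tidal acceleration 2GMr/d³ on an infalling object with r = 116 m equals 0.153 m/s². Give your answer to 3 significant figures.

4.94 × 10⁷ m

2GMr/d³ = a_tidal  ⇒  d = (2GMr / a_tidal)^(1/3)
d = (2 × 6.674×10⁻¹¹ × (1.19 × 10³⁰) × (116) / (0.153))^(1/3)
  = 4.94 × 10⁷ m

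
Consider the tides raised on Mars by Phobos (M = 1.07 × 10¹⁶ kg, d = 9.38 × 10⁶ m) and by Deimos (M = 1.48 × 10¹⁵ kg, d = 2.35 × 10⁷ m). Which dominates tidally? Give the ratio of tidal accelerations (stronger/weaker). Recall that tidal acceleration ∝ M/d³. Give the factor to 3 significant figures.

Tidal stretch scales as M/d³; compute that for each body.
Phobos: (1.07 × 10¹⁶) / (9.38 × 10⁶)³ = 1.297 × 10⁻⁵
Deimos: (1.48 × 10¹⁵) / (2.35 × 10⁷)³ = 1.140 × 10⁻⁷
Ratio (larger/smaller) = 114

Phobos, by a factor of ≈ 114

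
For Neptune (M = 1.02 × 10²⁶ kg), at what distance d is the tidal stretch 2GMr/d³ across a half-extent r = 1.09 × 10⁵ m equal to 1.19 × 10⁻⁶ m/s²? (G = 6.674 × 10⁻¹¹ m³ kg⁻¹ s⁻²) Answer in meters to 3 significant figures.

2GMr/d³ = a_tidal  ⇒  d = (2GMr / a_tidal)^(1/3)
d = (2 × 6.674×10⁻¹¹ × (1.02 × 10²⁶) × (1.09 × 10⁵) / (1.19 × 10⁻⁶))^(1/3)
  = 1.08 × 10⁹ m

1.08 × 10⁹ m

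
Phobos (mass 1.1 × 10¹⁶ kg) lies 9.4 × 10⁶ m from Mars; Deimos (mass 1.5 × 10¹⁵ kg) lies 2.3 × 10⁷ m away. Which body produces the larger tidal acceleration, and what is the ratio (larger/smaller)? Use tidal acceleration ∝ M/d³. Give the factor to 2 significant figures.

Phobos, by a factor of ≈ 110

The tide-raising term goes as M/d³ (the gradient of a 1/d² field).
Phobos: (1.1 × 10¹⁶) / (9.4 × 10⁶)³ = 1.324 × 10⁻⁵
Deimos: (1.5 × 10¹⁵) / (2.3 × 10⁷)³ = 1.233 × 10⁻⁷
Ratio (larger/smaller) = 110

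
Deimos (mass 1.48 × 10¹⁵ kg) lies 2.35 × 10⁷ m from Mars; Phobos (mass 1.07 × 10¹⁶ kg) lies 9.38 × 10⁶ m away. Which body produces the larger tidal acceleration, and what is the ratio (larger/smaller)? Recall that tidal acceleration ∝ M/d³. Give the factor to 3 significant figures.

Phobos, by a factor of ≈ 114

Tidal acceleration ∝ M/d³, so compare M/d³ for each.
Deimos: (1.48 × 10¹⁵) / (2.35 × 10⁷)³ = 1.140 × 10⁻⁷
Phobos: (1.07 × 10¹⁶) / (9.38 × 10⁶)³ = 1.297 × 10⁻⁵
Ratio (larger/smaller) = 114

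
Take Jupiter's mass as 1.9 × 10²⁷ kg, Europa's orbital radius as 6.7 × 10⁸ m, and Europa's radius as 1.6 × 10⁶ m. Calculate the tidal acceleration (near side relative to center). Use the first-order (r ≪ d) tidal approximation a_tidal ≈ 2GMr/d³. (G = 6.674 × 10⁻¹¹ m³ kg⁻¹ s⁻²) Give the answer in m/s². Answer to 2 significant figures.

Δa = 2GMr/d³
   = 2 × (6.674 × 10⁻¹¹) × (1.9 × 10²⁷) × (1.6 × 10⁶) / (6.7 × 10⁸)³
   = 1.3 × 10⁻³ m/s²

1.3 × 10⁻³ m/s²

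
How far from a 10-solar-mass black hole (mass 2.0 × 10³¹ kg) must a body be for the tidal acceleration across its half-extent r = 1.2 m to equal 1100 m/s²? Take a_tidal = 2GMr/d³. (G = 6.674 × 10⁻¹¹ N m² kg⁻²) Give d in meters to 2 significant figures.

1.4 × 10⁶ m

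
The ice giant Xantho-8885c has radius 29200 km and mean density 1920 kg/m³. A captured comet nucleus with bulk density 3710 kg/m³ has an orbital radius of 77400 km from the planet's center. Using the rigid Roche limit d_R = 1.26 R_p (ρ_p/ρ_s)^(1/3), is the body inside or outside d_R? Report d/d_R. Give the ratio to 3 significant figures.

d_R = 1.26 × (29200 km) × (1920/3710)^(1/3) = 29540 km
d/d_R = (77400) / (29540) = 2.62
Since d/d_R > 1, the body is outside the Roche limit.

outside; d/d_R ≈ 2.62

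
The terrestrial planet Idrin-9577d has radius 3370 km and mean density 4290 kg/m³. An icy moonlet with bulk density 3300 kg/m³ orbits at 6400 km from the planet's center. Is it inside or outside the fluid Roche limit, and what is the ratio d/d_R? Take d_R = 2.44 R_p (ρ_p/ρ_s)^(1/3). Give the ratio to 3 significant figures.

d_R = 2.44 × (3370 km) × (4290/3300)^(1/3) = 8974 km
d/d_R = (6400) / (8974) = 0.713
Since d/d_R < 1, the body is inside the Roche limit.

inside; d/d_R ≈ 0.713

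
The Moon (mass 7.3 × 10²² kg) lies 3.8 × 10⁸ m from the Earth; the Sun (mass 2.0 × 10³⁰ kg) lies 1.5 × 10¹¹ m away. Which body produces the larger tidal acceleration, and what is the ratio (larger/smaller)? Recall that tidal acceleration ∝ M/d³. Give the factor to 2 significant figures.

The Moon, by a factor of ≈ 2.2

Tidal acceleration ∝ M/d³, so compare M/d³ for each.
The Moon: (7.3 × 10²²) / (3.8 × 10⁸)³ = 1.330 × 10⁻³
The Sun: (2.0 × 10³⁰) / (1.5 × 10¹¹)³ = 5.926 × 10⁻⁴
Ratio (larger/smaller) = 2.2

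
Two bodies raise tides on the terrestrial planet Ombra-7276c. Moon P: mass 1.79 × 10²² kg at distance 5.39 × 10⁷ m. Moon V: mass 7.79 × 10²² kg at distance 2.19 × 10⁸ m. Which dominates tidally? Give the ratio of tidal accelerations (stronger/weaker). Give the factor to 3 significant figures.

Tidal acceleration ∝ M/d³, so compare M/d³ for each.
Moon P: (1.79 × 10²²) / (5.39 × 10⁷)³ = 1.143 × 10⁻¹
Moon V: (7.79 × 10²²) / (2.19 × 10⁸)³ = 7.417 × 10⁻³
Ratio (larger/smaller) = 15.4

Moon P, by a factor of ≈ 15.4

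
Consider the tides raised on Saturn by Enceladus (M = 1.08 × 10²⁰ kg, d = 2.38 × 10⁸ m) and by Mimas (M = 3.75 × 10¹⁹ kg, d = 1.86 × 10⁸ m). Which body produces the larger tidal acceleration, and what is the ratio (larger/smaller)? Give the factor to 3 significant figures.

Tidal acceleration ∝ M/d³, so compare M/d³ for each.
Enceladus: (1.08 × 10²⁰) / (2.38 × 10⁸)³ = 8.011 × 10⁻⁶
Mimas: (3.75 × 10¹⁹) / (1.86 × 10⁸)³ = 5.828 × 10⁻⁶
Ratio (larger/smaller) = 1.37

Enceladus, by a factor of ≈ 1.37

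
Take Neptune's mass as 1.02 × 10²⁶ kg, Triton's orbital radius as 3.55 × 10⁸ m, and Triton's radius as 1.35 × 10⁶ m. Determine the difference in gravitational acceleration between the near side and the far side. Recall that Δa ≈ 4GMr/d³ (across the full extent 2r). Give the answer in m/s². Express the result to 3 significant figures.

Δg = 4GMr/d³
   = 4 × (6.674 × 10⁻¹¹) × (1.02 × 10²⁶) × (1.35 × 10⁶) / (3.55 × 10⁸)³
   = 8.22 × 10⁻⁴ m/s²

8.22 × 10⁻⁴ m/s²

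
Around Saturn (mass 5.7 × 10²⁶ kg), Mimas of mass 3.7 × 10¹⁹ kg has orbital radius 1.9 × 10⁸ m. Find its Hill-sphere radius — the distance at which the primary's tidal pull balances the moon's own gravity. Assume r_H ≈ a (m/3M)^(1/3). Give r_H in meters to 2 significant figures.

r_H ≈ a (m/3M)^(1/3)
    = (1.9 × 10⁸) × (3.7 × 10¹⁹ / (3 × 5.7 × 10²⁶))^(1/3)
    = 5.3 × 10⁵ m

5.3 × 10⁵ m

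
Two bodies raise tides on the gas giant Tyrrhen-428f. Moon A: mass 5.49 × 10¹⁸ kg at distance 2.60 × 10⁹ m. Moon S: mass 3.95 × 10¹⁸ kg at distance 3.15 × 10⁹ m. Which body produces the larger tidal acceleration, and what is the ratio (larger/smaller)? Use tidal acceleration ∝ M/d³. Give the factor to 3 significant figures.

Compare M/d³ for the two perturbers:
Moon A: (5.49 × 10¹⁸) / (2.60 × 10⁹)³ = 3.124 × 10⁻¹⁰
Moon S: (3.95 × 10¹⁸) / (3.15 × 10⁹)³ = 1.264 × 10⁻¹⁰
Ratio (larger/smaller) = 2.47

Moon A, by a factor of ≈ 2.47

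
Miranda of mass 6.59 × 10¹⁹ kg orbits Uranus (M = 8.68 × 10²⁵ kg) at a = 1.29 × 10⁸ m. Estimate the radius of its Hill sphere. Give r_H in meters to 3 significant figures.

r_H ≈ a (m/3M)^(1/3)
    = (1.29 × 10⁸) × (6.59 × 10¹⁹ / (3 × 8.68 × 10²⁵))^(1/3)
    = 8.16 × 10⁵ m

8.16 × 10⁵ m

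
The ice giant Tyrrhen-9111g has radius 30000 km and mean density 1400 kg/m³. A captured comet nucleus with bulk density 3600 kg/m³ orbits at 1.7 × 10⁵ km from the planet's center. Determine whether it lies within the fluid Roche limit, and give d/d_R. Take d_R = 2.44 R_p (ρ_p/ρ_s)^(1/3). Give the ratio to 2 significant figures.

outside; d/d_R ≈ 3.2

d_R = 2.44 × (30000 km) × (1400/3600)^(1/3) = 53430 km
d/d_R = (1.7 × 10⁵) / (53430) = 3.2
Since d/d_R > 1, the body is outside the Roche limit.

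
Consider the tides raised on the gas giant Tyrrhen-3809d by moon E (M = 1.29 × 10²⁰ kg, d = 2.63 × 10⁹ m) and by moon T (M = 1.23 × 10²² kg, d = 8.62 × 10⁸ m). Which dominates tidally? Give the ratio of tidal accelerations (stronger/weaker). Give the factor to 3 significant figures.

The tide-raising term goes as M/d³ (the gradient of a 1/d² field).
Moon E: (1.29 × 10²⁰) / (2.63 × 10⁹)³ = 7.091 × 10⁻⁹
Moon T: (1.23 × 10²²) / (8.62 × 10⁸)³ = 1.920 × 10⁻⁵
Ratio (larger/smaller) = 2710

Moon T, by a factor of ≈ 2710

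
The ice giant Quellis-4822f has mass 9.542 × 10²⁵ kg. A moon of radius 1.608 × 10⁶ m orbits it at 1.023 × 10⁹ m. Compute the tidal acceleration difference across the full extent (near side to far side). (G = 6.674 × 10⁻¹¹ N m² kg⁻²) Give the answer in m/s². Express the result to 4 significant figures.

3.826 × 10⁻⁵ m/s²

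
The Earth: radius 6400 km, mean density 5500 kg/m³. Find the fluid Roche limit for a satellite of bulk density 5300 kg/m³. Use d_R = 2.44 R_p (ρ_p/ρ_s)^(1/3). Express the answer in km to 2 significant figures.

d_R = 2.44 × 6400 km × (5500/5300)^(1/3)
    = 16000 km

16000 km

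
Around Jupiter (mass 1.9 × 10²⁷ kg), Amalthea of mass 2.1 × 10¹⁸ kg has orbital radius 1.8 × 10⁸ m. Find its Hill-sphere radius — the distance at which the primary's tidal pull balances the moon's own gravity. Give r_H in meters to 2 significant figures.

1.3 × 10⁵ m

r_H ≈ a (m/3M)^(1/3)
    = (1.8 × 10⁸) × (2.1 × 10¹⁸ / (3 × 1.9 × 10²⁷))^(1/3)
    = 1.3 × 10⁵ m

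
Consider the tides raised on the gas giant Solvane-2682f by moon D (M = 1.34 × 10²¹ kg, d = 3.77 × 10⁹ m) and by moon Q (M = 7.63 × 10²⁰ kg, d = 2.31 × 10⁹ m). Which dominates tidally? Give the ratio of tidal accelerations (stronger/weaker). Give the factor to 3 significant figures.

Moon Q, by a factor of ≈ 2.48

Compare M/d³ for the two perturbers:
Moon D: (1.34 × 10²¹) / (3.77 × 10⁹)³ = 2.501 × 10⁻⁸
Moon Q: (7.63 × 10²⁰) / (2.31 × 10⁹)³ = 6.190 × 10⁻⁸
Ratio (larger/smaller) = 2.48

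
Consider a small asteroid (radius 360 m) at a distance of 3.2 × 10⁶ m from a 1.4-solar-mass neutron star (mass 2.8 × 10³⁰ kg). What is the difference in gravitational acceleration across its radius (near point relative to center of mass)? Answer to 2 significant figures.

a_tidal = 2GMr/d³
        = 2 × (6.674 × 10⁻¹¹) × (2.8 × 10³⁰) × (360) / (3.2 × 10⁶)³
        = 4.1 × 10³ m/s²

4.1 × 10³ m/s²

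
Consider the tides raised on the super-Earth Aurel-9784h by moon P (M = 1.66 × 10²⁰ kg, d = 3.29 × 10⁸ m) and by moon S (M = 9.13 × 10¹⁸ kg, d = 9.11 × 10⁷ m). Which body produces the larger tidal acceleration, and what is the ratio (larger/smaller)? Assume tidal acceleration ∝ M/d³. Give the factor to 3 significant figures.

Moon S, by a factor of ≈ 2.59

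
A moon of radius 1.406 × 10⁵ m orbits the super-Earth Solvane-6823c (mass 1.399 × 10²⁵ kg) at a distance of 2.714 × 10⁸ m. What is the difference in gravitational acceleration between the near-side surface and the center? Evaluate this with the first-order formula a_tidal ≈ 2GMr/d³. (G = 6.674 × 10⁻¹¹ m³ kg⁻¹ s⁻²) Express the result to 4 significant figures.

Since r ≪ d, expand the inverse-square field across one radius to get the leading 2GMr/d³ term.
Δa = 2GMr/d³
   = 2 × (6.674 × 10⁻¹¹) × (1.399 × 10²⁵) × (1.406 × 10⁵) / (2.714 × 10⁸)³
   = 1.313 × 10⁻⁵ m/s²

1.313 × 10⁻⁵ m/s²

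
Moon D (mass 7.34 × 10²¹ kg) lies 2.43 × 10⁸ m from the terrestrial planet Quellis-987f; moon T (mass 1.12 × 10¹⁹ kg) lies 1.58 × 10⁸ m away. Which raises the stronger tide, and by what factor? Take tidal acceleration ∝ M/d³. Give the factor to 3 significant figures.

The tide-raising term goes as M/d³ (the gradient of a 1/d² field).
Moon D: (7.34 × 10²¹) / (2.43 × 10⁸)³ = 5.115 × 10⁻⁴
Moon T: (1.12 × 10¹⁹) / (1.58 × 10⁸)³ = 2.840 × 10⁻⁶
Ratio (larger/smaller) = 180

Moon D, by a factor of ≈ 180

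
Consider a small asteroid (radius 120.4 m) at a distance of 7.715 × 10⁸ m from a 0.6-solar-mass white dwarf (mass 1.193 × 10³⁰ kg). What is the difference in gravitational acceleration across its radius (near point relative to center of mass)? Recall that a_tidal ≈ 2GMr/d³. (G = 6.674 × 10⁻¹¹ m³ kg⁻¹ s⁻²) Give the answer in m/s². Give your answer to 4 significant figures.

4.175 × 10⁻⁵ m/s²

Δg = 2GMr/d³
   = 2 × (6.674 × 10⁻¹¹) × (1.193 × 10³⁰) × (120.4) / (7.715 × 10⁸)³
   = 4.175 × 10⁻⁵ m/s²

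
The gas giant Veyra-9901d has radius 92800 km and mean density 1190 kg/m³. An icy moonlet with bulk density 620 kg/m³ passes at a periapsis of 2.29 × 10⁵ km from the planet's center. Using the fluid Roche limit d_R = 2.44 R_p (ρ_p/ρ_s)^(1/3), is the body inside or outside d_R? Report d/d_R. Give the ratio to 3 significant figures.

inside; d/d_R ≈ 0.814

d_R = 2.44 × (92800 km) × (1190/620)^(1/3) = 2.814 × 10⁵ km
d/d_R = (2.29 × 10⁵) / (2.814 × 10⁵) = 0.814
Since d/d_R < 1, the body is inside the Roche limit.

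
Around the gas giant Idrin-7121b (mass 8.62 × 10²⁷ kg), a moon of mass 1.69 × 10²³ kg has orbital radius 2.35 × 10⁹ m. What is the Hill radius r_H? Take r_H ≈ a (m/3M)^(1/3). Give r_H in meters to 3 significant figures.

4.39 × 10⁷ m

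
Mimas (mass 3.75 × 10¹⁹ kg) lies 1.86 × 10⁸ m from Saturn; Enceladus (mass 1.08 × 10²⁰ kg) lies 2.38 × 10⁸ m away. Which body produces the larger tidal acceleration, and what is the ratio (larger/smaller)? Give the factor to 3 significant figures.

Enceladus, by a factor of ≈ 1.37

Compare M/d³ for the two perturbers:
Mimas: (3.75 × 10¹⁹) / (1.86 × 10⁸)³ = 5.828 × 10⁻⁶
Enceladus: (1.08 × 10²⁰) / (2.38 × 10⁸)³ = 8.011 × 10⁻⁶
Ratio (larger/smaller) = 1.37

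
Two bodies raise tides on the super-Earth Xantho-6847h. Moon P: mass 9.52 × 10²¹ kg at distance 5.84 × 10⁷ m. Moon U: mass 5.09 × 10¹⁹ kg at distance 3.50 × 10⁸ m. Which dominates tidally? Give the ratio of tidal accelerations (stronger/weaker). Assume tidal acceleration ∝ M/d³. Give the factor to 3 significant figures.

Tidal stretch scales as M/d³; compute that for each body.
Moon P: (9.52 × 10²¹) / (5.84 × 10⁷)³ = 4.780 × 10⁻²
Moon U: (5.09 × 10¹⁹) / (3.50 × 10⁸)³ = 1.187 × 10⁻⁶
Ratio (larger/smaller) = 40300

Moon P, by a factor of ≈ 40300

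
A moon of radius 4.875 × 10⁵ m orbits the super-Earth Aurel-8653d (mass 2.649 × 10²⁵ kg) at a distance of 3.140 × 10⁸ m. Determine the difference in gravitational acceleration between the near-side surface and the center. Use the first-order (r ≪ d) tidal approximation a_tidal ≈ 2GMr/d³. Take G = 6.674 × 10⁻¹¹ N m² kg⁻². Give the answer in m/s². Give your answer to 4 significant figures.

Δa = 2GMr/d³
   = 2 × (6.674 × 10⁻¹¹) × (2.649 × 10²⁵) × (4.875 × 10⁵) / (3.140 × 10⁸)³
   = 5.568 × 10⁻⁵ m/s²

5.568 × 10⁻⁵ m/s²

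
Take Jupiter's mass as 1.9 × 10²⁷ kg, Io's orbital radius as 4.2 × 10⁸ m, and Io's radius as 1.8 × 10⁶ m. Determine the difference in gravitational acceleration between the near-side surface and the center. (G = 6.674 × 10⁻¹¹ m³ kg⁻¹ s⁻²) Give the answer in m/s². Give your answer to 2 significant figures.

6.2 × 10⁻³ m/s²

The tidal stretch is the gradient of GM/d² times the body's extent r, hence the 1/d³ dependence.
Δg = 2GMr/d³
   = 2 × (6.674 × 10⁻¹¹) × (1.9 × 10²⁷) × (1.8 × 10⁶) / (4.2 × 10⁸)³
   = 6.2 × 10⁻³ m/s²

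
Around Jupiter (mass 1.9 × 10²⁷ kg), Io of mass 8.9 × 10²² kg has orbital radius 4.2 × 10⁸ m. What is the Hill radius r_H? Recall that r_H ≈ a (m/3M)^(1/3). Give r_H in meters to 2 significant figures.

r_H ≈ a (m/3M)^(1/3)
    = (4.2 × 10⁸) × (8.9 × 10²² / (3 × 1.9 × 10²⁷))^(1/3)
    = 1.0 × 10⁷ m

1.0 × 10⁷ m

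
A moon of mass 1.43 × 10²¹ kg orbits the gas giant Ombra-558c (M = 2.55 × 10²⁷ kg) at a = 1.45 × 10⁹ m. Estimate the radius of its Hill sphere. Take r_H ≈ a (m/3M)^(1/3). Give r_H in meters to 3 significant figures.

r_H ≈ a (m/3M)^(1/3)
    = (1.45 × 10⁹) × (1.43 × 10²¹ / (3 × 2.55 × 10²⁷))^(1/3)
    = 8.29 × 10⁶ m

8.29 × 10⁶ m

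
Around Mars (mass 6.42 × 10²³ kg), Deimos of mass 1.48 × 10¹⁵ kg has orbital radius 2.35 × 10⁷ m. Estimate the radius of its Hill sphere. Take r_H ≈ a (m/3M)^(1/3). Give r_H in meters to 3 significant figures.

2.15 × 10⁴ m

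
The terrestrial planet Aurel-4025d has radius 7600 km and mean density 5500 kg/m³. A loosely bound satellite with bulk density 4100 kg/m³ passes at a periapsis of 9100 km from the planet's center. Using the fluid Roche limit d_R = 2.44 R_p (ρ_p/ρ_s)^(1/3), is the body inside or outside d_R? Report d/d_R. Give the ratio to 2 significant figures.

d_R = 2.44 × (7600 km) × (5500/4100)^(1/3) = 20450 km
d/d_R = (9100) / (20450) = 0.44
Since d/d_R < 1, the body is inside the Roche limit.

inside; d/d_R ≈ 0.44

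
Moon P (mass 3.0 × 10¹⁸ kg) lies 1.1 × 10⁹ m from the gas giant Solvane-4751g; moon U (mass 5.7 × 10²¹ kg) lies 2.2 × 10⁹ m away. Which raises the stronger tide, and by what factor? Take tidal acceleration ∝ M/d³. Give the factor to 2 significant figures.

Compare M/d³ for the two perturbers:
Moon P: (3.0 × 10¹⁸) / (1.1 × 10⁹)³ = 2.254 × 10⁻⁹
Moon U: (5.7 × 10²¹) / (2.2 × 10⁹)³ = 5.353 × 10⁻⁷
Ratio (larger/smaller) = 240

Moon U, by a factor of ≈ 240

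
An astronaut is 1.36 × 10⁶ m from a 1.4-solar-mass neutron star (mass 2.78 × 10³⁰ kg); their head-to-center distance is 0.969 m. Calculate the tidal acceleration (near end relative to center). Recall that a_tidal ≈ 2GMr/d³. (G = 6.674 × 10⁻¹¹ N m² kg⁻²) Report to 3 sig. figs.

1.43 × 10² m/s²

Δa = 2GMr/d³
   = 2 × (6.674 × 10⁻¹¹) × (2.78 × 10³⁰) × (0.969) / (1.36 × 10⁶)³
   = 1.43 × 10² m/s²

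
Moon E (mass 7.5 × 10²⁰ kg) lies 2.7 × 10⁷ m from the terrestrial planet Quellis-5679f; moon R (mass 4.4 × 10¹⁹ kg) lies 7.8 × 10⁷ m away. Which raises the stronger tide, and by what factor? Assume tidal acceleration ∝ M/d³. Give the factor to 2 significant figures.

The tide-raising term goes as M/d³ (the gradient of a 1/d² field).
Moon E: (7.5 × 10²⁰) / (2.7 × 10⁷)³ = 3.810 × 10⁻²
Moon R: (4.4 × 10¹⁹) / (7.8 × 10⁷)³ = 9.272 × 10⁻⁵
Ratio (larger/smaller) = 410

Moon E, by a factor of ≈ 410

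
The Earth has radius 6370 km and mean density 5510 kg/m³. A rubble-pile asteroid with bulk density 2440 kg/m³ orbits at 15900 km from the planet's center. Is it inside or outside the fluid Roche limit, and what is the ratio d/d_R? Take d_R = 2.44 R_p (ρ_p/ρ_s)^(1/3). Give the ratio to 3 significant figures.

d_R = 2.44 × (6370 km) × (5510/2440)^(1/3) = 20390 km
d/d_R = (15900) / (20390) = 0.780
Since d/d_R < 1, the body is inside the Roche limit.

inside; d/d_R ≈ 0.780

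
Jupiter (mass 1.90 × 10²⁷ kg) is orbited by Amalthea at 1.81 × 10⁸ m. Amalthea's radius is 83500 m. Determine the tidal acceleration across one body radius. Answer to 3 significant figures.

3.57 × 10⁻³ m/s²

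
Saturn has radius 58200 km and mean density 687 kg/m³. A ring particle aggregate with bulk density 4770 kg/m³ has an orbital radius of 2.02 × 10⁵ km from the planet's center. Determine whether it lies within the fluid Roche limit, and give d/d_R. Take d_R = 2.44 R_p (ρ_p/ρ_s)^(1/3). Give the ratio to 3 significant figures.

outside; d/d_R ≈ 2.71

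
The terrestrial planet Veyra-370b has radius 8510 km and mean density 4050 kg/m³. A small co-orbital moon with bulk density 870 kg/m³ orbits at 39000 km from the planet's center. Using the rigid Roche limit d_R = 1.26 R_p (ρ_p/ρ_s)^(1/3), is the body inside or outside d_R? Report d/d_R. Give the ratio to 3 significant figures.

outside; d/d_R ≈ 2.18

d_R = 1.26 × (8510 km) × (4050/870)^(1/3) = 17900 km
d/d_R = (39000) / (17900) = 2.18
Since d/d_R > 1, the body is outside the Roche limit.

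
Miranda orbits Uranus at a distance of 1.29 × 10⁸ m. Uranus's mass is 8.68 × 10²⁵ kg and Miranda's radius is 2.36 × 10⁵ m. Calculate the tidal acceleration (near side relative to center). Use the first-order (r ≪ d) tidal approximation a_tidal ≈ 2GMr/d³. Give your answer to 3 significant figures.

Δg = 2GMr/d³
   = 2 × (6.674 × 10⁻¹¹) × (8.68 × 10²⁵) × (2.36 × 10⁵) / (1.29 × 10⁸)³
   = 1.27 × 10⁻³ m/s²

1.27 × 10⁻³ m/s²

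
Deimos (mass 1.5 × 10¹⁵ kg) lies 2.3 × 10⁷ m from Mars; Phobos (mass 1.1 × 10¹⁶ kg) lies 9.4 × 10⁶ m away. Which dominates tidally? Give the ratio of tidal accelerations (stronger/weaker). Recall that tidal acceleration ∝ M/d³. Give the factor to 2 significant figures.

Tidal stretch scales as M/d³; compute that for each body.
Deimos: (1.5 × 10¹⁵) / (2.3 × 10⁷)³ = 1.233 × 10⁻⁷
Phobos: (1.1 × 10¹⁶) / (9.4 × 10⁶)³ = 1.324 × 10⁻⁵
Ratio (larger/smaller) = 110

Phobos, by a factor of ≈ 110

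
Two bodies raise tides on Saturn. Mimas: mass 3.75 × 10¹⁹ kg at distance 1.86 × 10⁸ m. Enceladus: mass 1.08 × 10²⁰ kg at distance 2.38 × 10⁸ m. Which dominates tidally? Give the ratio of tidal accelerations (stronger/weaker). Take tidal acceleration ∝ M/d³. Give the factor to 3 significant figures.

Tidal stretch scales as M/d³; compute that for each body.
Mimas: (3.75 × 10¹⁹) / (1.86 × 10⁸)³ = 5.828 × 10⁻⁶
Enceladus: (1.08 × 10²⁰) / (2.38 × 10⁸)³ = 8.011 × 10⁻⁶
Ratio (larger/smaller) = 1.37

Enceladus, by a factor of ≈ 1.37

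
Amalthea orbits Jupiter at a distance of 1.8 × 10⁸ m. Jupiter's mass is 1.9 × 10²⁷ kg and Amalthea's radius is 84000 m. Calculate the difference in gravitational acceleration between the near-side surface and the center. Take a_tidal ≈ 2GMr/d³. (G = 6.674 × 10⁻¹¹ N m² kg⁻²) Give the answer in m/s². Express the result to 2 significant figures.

3.7 × 10⁻³ m/s²

Differencing GM/(d−r)² and GM/d² to first order in r/d gives 2GMr/d³.
Δg = 2GMr/d³
   = 2 × (6.674 × 10⁻¹¹) × (1.9 × 10²⁷) × (84000) / (1.8 × 10⁸)³
   = 3.7 × 10⁻³ m/s²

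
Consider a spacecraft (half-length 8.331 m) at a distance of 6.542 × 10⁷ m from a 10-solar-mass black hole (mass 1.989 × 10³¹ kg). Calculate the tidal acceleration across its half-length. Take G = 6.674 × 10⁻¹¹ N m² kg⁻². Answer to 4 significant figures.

Since r ≪ d, expand the inverse-square field across one radius to get the leading 2GMr/d³ term.
a_tidal = 2GMr/d³
        = 2 × (6.674 × 10⁻¹¹) × (1.989 × 10³¹) × (8.331) / (6.542 × 10⁷)³
        = 7.900 × 10⁻² m/s²

7.900 × 10⁻² m/s²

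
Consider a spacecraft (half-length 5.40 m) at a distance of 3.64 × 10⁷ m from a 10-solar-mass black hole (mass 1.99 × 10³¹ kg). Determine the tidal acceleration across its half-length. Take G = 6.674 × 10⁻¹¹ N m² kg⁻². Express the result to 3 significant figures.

2.97 × 10⁻¹ m/s²

a_tidal = 2GMr/d³
        = 2 × (6.674 × 10⁻¹¹) × (1.99 × 10³¹) × (5.40) / (3.64 × 10⁷)³
        = 2.97 × 10⁻¹ m/s²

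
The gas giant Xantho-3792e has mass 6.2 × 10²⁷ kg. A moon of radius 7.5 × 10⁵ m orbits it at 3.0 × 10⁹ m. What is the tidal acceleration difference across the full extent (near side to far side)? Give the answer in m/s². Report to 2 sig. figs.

4.6 × 10⁻⁵ m/s²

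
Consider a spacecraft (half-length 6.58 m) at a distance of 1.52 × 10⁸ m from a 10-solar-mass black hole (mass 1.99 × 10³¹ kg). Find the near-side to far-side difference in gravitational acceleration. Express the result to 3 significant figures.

9.95 × 10⁻³ m/s²

Near-to-far spans 2r, so the tidal difference is twice the near-to-center value: 4GMr/d³.
a_tidal = 4GMr/d³
        = 4 × (6.674 × 10⁻¹¹) × (1.99 × 10³¹) × (6.58) / (1.52 × 10⁸)³
        = 9.95 × 10⁻³ m/s²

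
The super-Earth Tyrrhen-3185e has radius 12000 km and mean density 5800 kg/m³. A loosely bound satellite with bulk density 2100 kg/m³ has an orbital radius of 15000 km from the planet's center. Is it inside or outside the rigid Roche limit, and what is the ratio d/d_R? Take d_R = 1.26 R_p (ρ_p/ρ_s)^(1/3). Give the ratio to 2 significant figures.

d_R = 1.26 × (12000 km) × (5800/2100)^(1/3) = 21210 km
d/d_R = (15000) / (21210) = 0.71
Since d/d_R < 1, the body is inside the Roche limit.

inside; d/d_R ≈ 0.71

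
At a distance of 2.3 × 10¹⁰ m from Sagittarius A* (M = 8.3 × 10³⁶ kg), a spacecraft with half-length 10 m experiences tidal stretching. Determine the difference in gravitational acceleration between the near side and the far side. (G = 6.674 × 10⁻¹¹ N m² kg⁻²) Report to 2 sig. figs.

1.8 × 10⁻³ m/s²

Δa = 4GMr/d³
   = 4 × (6.674 × 10⁻¹¹) × (8.3 × 10³⁶) × (10) / (2.3 × 10¹⁰)³
   = 1.8 × 10⁻³ m/s²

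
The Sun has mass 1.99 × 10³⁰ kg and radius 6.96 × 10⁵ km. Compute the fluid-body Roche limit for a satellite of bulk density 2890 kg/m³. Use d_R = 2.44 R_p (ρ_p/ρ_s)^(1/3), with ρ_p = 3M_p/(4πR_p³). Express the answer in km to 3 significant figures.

ρ_p = 3M_p/(4πR_p³) = 3 × (1.99 × 10³⁰) / (4π × (6.96 × 10⁸ m)³) = 1410 kg/m³
d_R = 2.44 × 6.96 × 10⁵ km × (1410/2890)^(1/3)
    = 1.34 × 10⁶ km

1.34 × 10⁶ km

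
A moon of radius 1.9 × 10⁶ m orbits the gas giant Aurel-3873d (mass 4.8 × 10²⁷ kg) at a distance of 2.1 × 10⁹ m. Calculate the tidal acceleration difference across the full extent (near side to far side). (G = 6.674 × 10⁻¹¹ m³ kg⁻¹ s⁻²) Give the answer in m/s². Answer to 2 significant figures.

a_tidal = 4GMr/d³
        = 4 × (6.674 × 10⁻¹¹) × (4.8 × 10²⁷) × (1.9 × 10⁶) / (2.1 × 10⁹)³
        = 2.6 × 10⁻⁴ m/s²

2.6 × 10⁻⁴ m/s²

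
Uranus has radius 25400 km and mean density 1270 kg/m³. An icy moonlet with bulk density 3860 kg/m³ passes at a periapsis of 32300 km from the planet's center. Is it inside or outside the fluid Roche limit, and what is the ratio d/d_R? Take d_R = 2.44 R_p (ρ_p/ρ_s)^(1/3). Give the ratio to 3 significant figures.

d_R = 2.44 × (25400 km) × (1270/3860)^(1/3) = 42790 km
d/d_R = (32300) / (42790) = 0.755
Since d/d_R < 1, the body is inside the Roche limit.

inside; d/d_R ≈ 0.755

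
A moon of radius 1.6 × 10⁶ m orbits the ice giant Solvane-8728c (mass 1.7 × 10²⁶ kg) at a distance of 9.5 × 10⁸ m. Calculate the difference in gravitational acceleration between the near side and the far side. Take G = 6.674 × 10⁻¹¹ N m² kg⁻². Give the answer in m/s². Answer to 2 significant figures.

Δa = 4GMr/d³
   = 4 × (6.674 × 10⁻¹¹) × (1.7 × 10²⁶) × (1.6 × 10⁶) / (9.5 × 10⁸)³
   = 8.5 × 10⁻⁵ m/s²

8.5 × 10⁻⁵ m/s²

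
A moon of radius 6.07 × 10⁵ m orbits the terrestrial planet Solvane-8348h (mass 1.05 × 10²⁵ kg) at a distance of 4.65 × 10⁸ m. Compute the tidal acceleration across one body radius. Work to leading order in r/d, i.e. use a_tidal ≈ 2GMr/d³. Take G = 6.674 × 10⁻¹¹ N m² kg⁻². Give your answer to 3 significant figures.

8.46 × 10⁻⁶ m/s²

a_tidal = 2GMr/d³
        = 2 × (6.674 × 10⁻¹¹) × (1.05 × 10²⁵) × (6.07 × 10⁵) / (4.65 × 10⁸)³
        = 8.46 × 10⁻⁶ m/s²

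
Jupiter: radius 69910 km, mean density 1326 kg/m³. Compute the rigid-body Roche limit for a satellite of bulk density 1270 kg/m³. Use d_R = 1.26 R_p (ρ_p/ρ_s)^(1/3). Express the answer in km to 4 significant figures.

d_R = 1.26 × 69910 km × (1326/1270)^(1/3)
    = 89360 km

89360 km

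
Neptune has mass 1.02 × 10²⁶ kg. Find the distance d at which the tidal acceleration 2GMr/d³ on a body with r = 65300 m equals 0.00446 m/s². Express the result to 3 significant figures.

2GMr/d³ = a_tidal  ⇒  d = (2GMr / a_tidal)^(1/3)
d = (2 × 6.674×10⁻¹¹ × (1.02 × 10²⁶) × (65300) / (0.00446))^(1/3)
  = 5.84 × 10⁷ m

5.84 × 10⁷ m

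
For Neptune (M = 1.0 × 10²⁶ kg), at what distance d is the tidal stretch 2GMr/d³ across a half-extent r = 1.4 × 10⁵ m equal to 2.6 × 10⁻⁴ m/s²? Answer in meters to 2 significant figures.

1.9 × 10⁸ m

2GMr/d³ = a_tidal  ⇒  d = (2GMr / a_tidal)^(1/3)
d = (2 × 6.674×10⁻¹¹ × (1.0 × 10²⁶) × (1.4 × 10⁵) / (2.6 × 10⁻⁴))^(1/3)
  = 1.9 × 10⁸ m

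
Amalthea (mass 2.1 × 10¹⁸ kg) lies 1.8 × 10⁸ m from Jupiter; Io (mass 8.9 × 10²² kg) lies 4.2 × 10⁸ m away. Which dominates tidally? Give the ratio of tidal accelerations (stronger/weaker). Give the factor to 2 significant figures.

Tidal acceleration ∝ M/d³, so compare M/d³ for each.
Amalthea: (2.1 × 10¹⁸) / (1.8 × 10⁸)³ = 3.601 × 10⁻⁷
Io: (8.9 × 10²²) / (4.2 × 10⁸)³ = 1.201 × 10⁻³
Ratio (larger/smaller) = 3300

Io, by a factor of ≈ 3300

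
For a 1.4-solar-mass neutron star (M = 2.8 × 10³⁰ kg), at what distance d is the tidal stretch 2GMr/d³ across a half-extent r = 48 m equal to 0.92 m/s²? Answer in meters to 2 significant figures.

2.7 × 10⁷ m

2GMr/d³ = a_tidal  ⇒  d = (2GMr / a_tidal)^(1/3)
d = (2 × 6.674×10⁻¹¹ × (2.8 × 10³⁰) × (48) / (0.92))^(1/3)
  = 2.7 × 10⁷ m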